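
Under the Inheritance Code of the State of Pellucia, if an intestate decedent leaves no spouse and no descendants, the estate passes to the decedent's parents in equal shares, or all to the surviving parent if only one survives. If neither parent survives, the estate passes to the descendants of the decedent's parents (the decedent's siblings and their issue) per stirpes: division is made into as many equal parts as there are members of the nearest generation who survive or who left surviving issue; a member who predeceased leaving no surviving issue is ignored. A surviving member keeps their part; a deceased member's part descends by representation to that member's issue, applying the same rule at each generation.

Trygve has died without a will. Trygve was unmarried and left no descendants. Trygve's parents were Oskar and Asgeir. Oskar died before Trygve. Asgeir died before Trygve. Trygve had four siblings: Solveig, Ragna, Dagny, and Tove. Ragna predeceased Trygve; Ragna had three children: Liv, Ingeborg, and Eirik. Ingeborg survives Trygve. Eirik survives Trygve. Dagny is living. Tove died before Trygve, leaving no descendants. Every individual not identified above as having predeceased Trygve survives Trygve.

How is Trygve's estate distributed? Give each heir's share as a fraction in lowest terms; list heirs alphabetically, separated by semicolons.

Dagny 1/3; Eirik 1/9; Ingeborg 1/9; Liv 1/9; Solveig 1/3

Neither parent survives and there are no descendants, so the estate passes to Trygve's siblings and their issue per stirpes.
Tove left no surviving issue, so that branch lapses and is disregarded.
The estate is divided into 3 equal shares of 1/3 among Solveig, Ragna, Dagny.
Solveig is living and takes 1/3.
Ragna predeceased; the 1/3 allotted to Ragna's branch passes to Ragna's issue by representation.
The 1/3 is divided into 3 equal shares of 1/9 among Liv, Ingeborg, Eirik.
Liv is living and takes 1/9.
Ingeborg is living and takes 1/9.
Eirik is living and takes 1/9.
Dagny is living and takes 1/3.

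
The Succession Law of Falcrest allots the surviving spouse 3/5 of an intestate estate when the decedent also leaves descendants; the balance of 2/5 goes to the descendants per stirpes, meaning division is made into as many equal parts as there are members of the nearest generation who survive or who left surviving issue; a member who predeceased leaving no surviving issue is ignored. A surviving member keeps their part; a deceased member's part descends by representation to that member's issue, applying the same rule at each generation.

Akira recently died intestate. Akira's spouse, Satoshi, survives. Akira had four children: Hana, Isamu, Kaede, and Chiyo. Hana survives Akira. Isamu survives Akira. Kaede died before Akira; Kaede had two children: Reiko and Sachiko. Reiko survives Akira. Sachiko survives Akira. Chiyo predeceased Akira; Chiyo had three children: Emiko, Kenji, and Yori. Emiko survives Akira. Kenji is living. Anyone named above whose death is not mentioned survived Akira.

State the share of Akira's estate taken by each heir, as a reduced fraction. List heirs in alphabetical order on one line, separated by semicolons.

Emiko 1/30; Hana 1/10; Isamu 1/10; Kenji 1/30; Reiko 1/20; Sachiko 1/20; Satoshi 3/5; Yori 1/30

Satoshi, as surviving spouse, takes 3/5.
The remaining 2/5 passes to Akira's descendants per stirpes.
The 2/5 is divided into 4 equal shares of 1/10 among Hana, Isamu, Kaede, Chiyo.
Hana is living and takes 1/10.
Isamu is living and takes 1/10.
Kaede predeceased; the 1/10 allotted to Kaede's branch passes to Kaede's issue by representation.
The 1/10 is divided into 2 equal shares of 1/20 among Reiko, Sachiko.
Reiko is living and takes 1/20.
Sachiko is living and takes 1/20.
Chiyo predeceased; the 1/10 allotted to Chiyo's branch passes to Chiyo's issue by representation.
The 1/10 is divided into 3 equal shares of 1/30 among Emiko, Kenji, Yori.
Emiko is living and takes 1/30.
Kenji is living and takes 1/30.
Yori is living and takes 1/30.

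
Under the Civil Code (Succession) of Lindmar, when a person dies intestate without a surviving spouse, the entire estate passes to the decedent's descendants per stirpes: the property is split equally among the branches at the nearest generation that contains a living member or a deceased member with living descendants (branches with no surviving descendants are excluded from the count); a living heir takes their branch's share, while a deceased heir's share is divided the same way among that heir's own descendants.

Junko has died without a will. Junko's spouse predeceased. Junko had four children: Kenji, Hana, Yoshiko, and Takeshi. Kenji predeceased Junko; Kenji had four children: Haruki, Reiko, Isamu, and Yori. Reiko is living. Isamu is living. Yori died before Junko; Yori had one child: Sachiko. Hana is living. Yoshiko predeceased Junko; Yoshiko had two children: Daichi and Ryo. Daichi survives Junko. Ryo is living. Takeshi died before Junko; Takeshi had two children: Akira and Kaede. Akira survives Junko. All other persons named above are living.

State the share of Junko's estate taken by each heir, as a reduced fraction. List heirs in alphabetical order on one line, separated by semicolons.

There is no surviving spouse, so the entire estate passes to Junko's descendants per stirpes.
The estate is divided into 4 equal shares of 1/4 among Kenji, Hana, Yoshiko, Takeshi.
Kenji predeceased; the 1/4 allotted to Kenji's branch passes to Kenji's issue by representation.
The 1/4 is divided into 4 equal shares of 1/16 among Haruki, Reiko, Isamu, Yori.
Haruki is living and takes 1/16.
Reiko is living and takes 1/16.
Isamu is living and takes 1/16.
Yori predeceased; the 1/16 allotted to Yori's branch passes to Yori's issue by representation.
Sachiko is the sole taker at this level and receives the full 1/16.
Hana is living and takes 1/4.
Yoshiko predeceased; the 1/4 allotted to Yoshiko's branch passes to Yoshiko's issue by representation.
The 1/4 is divided into 2 equal shares of 1/8 among Daichi, Ryo.
Daichi is living and takes 1/8.
Ryo is living and takes 1/8.
Takeshi predeceased; the 1/4 allotted to Takeshi's branch passes to Takeshi's issue by representation.
The 1/4 is divided into 2 equal shares of 1/8 among Akira, Kaede.
Akira is living and takes 1/8.
Kaede is living and takes 1/8.

Akira 1/8; Daichi 1/8; Hana 1/4; Haruki 1/16; Isamu 1/16; Kaede 1/8; Reiko 1/16; Ryo 1/8; Sachiko 1/16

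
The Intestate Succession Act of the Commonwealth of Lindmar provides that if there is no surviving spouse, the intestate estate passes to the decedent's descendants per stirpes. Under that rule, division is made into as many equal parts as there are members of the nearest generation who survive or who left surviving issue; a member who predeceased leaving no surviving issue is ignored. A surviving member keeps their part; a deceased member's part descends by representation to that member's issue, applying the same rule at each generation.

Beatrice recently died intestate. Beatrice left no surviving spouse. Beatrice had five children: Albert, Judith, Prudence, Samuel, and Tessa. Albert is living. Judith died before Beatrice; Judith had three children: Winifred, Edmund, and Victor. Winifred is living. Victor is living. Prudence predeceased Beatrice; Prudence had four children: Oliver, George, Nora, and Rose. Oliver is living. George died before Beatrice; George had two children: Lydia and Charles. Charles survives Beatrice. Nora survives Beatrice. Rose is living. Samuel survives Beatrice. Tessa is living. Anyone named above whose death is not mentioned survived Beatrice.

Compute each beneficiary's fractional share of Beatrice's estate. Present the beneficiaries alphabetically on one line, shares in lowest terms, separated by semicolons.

There is no surviving spouse, so the entire estate passes to Beatrice's descendants per stirpes.
The estate is divided into 5 equal shares of 1/5 among Albert, Judith, Prudence, Samuel, Tessa.
Albert is living and takes 1/5.
Judith predeceased; the 1/5 allotted to Judith's branch passes to Judith's issue by representation.
The 1/5 is divided into 3 equal shares of 1/15 among Winifred, Edmund, Victor.
Winifred is living and takes 1/15.
Edmund is living and takes 1/15.
Victor is living and takes 1/15.
Prudence predeceased; the 1/5 allotted to Prudence's branch passes to Prudence's issue by representation.
The 1/5 is divided into 4 equal shares of 1/20 among Oliver, George, Nora, Rose.
Oliver is living and takes 1/20.
George predeceased; the 1/20 allotted to George's branch passes to George's issue by representation.
The 1/20 is divided into 2 equal shares of 1/40 among Lydia, Charles.
Lydia is living and takes 1/40.
Charles is living and takes 1/40.
Nora is living and takes 1/20.
Rose is living and takes 1/20.
Samuel is living and takes 1/5.
Tessa is living and takes 1/5.

Albert 1/5; Charles 1/40; Edmund 1/15; Lydia 1/40; Nora 1/20; Oliver 1/20; Rose 1/20; Samuel 1/5; Tessa 1/5; Victor 1/15; Winifred 1/15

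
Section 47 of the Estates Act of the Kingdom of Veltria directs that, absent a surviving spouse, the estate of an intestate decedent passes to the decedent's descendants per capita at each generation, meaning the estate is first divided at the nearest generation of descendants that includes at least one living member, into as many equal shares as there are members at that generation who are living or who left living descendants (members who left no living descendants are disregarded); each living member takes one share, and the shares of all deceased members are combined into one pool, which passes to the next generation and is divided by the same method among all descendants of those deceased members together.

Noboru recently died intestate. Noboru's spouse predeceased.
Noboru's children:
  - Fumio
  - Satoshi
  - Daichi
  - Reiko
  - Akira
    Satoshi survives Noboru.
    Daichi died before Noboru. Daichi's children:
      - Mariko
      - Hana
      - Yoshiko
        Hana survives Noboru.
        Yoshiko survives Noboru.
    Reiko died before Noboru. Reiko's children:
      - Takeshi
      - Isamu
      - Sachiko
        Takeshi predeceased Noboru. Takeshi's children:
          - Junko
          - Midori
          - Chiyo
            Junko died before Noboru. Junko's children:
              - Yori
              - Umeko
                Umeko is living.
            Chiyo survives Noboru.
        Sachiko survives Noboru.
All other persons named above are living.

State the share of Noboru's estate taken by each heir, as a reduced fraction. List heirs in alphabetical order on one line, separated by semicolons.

Akira 1/5; Chiyo 1/45; Fumio 1/5; Hana 1/15; Isamu 1/15; Mariko 1/15; Midori 1/45; Sachiko 1/15; Satoshi 1/5; Umeko 1/90; Yori 1/90; Yoshiko 1/15

There is no surviving spouse, so the entire estate passes to Noboru's descendants per capita at each generation.
At generation 1 (Fumio, Satoshi, Daichi, Reiko, Akira) there are 5 shares of (1)/5 = 1/5 each.
Living: Fumio, Satoshi, and Akira — each takes 1/5.
Deceased: Daichi and Reiko. Their combined 2/5 is pooled and carried to generation 2.
At generation 2 (Mariko, Hana, Yoshiko, Takeshi, Isamu, Sachiko) there are 6 shares of (2/5)/6 = 1/15 each.
Living: Mariko, Hana, Yoshiko, Isamu, and Sachiko — each takes 1/15.
Deceased: Takeshi. That 1/15 share is carried to generation 3.
At generation 3 (Junko, Midori, Chiyo) there are 3 shares of (1/15)/3 = 1/45 each.
Living: Midori and Chiyo — each takes 1/45.
Deceased: Junko. That 1/45 share is carried to generation 4.
At generation 4 (Yori, Umeko) there are 2 shares of (1/45)/2 = 1/90 each.
Living: Yori and Umeko — each takes 1/90.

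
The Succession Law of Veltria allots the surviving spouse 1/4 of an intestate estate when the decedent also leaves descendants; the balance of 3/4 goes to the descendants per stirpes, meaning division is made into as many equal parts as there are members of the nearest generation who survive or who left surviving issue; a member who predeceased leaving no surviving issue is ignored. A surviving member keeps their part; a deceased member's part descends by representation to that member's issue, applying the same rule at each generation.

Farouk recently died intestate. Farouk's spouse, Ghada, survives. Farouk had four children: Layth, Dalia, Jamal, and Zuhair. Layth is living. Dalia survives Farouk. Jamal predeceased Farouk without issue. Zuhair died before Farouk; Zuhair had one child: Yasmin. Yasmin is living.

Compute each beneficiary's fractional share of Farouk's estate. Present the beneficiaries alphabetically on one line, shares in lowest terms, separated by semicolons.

Ghada, as surviving spouse, takes 1/4.
The remaining 3/4 passes to Farouk's descendants per stirpes.
Jamal left no surviving issue, so that branch lapses and is disregarded.
The 3/4 is divided into 3 equal shares of 1/4 among Layth, Dalia, Zuhair.
Layth is living and takes 1/4.
Dalia is living and takes 1/4.
Zuhair predeceased; the 1/4 allotted to Zuhair's branch passes to Zuhair's issue by representation.
Yasmin is the sole taker at this level and receives the full 1/4.

Dalia 1/4; Ghada 1/4; Layth 1/4; Yasmin 1/4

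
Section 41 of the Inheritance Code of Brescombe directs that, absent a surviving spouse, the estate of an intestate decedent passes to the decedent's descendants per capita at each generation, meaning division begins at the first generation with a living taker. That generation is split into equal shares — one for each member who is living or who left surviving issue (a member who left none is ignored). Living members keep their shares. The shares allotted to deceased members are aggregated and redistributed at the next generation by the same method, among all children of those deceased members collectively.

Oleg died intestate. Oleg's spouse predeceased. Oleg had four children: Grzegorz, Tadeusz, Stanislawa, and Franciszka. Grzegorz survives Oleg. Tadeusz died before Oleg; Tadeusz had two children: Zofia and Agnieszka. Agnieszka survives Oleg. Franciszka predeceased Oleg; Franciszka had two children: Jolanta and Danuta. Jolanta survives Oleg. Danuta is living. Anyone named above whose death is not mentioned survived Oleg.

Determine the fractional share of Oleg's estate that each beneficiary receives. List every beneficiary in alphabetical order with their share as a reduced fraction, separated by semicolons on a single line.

There is no surviving spouse, so the entire estate passes to Oleg's descendants per capita at each generation.
At generation 1 (Grzegorz, Tadeusz, Stanislawa, Franciszka) there are 4 shares of (1)/4 = 1/4 each.
Living: Grzegorz and Stanislawa — each takes 1/4.
Deceased: Tadeusz and Franciszka. Their combined 1/2 is pooled and carried to generation 2.
At generation 2 (Zofia, Agnieszka, Jolanta, Danuta) there are 4 shares of (1/2)/4 = 1/8 each.
Living: Zofia, Agnieszka, Jolanta, and Danuta — each takes 1/8.

Agnieszka 1/8; Danuta 1/8; Grzegorz 1/4; Jolanta 1/8; Stanislawa 1/4; Zofia 1/8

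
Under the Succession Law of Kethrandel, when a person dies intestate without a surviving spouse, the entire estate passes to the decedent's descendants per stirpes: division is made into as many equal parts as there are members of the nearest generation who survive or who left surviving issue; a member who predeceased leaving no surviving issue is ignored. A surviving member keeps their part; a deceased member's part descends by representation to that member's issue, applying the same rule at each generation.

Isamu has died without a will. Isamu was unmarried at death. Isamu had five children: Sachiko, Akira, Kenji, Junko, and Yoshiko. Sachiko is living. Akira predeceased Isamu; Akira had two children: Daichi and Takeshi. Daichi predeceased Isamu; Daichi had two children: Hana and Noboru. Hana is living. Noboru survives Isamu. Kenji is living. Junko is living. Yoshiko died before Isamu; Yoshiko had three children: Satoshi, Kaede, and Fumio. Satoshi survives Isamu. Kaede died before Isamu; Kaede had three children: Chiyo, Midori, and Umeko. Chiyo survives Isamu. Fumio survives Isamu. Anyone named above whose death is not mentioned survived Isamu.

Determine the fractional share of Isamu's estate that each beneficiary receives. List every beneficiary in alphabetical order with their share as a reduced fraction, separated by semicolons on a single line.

Chiyo 1/45; Fumio 1/15; Hana 1/20; Junko 1/5; Kenji 1/5; Midori 1/45; Noboru 1/20; Sachiko 1/5; Satoshi 1/15; Takeshi 1/10; Umeko 1/45

There is no surviving spouse, so the entire estate passes to Isamu's descendants per stirpes.
The estate is divided into 5 equal shares of 1/5 among Sachiko, Akira, Kenji, Junko, Yoshiko.
Sachiko is living and takes 1/5.
Akira predeceased; the 1/5 allotted to Akira's branch passes to Akira's issue by representation.
The 1/5 is divided into 2 equal shares of 1/10 among Daichi, Takeshi.
Daichi predeceased; the 1/10 allotted to Daichi's branch passes to Daichi's issue by representation.
The 1/10 is divided into 2 equal shares of 1/20 among Hana, Noboru.
Hana is living and takes 1/20.
Noboru is living and takes 1/20.
Takeshi is living and takes 1/10.
Kenji is living and takes 1/5.
Junko is living and takes 1/5.
Yoshiko predeceased; the 1/5 allotted to Yoshiko's branch passes to Yoshiko's issue by representation.
The 1/5 is divided into 3 equal shares of 1/15 among Satoshi, Kaede, Fumio.
Satoshi is living and takes 1/15.
Kaede predeceased; the 1/15 allotted to Kaede's branch passes to Kaede's issue by representation.
The 1/15 is divided into 3 equal shares of 1/45 among Chiyo, Midori, Umeko.
Chiyo is living and takes 1/45.
Midori is living and takes 1/45.
Umeko is living and takes 1/45.
Fumio is living and takes 1/15.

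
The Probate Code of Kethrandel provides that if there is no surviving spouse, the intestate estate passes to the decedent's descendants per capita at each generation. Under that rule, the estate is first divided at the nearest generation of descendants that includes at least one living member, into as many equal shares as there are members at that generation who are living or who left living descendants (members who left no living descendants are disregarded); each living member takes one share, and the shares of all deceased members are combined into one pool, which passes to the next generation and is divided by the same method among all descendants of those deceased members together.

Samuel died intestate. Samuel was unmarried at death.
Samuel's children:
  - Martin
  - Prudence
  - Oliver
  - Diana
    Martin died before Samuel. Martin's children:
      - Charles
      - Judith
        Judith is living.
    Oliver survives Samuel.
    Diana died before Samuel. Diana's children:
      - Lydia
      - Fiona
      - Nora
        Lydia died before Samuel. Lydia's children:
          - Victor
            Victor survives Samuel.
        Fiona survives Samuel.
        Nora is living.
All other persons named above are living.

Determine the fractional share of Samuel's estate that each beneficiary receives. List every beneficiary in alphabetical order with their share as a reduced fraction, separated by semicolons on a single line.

There is no surviving spouse, so the entire estate passes to Samuel's descendants per capita at each generation.
At generation 1 (Martin, Prudence, Oliver, Diana) there are 4 shares of (1)/4 = 1/4 each.
Living: Prudence and Oliver — each takes 1/4.
Deceased: Martin and Diana. Their combined 1/2 is pooled and carried to generation 2.
At generation 2 (Charles, Judith, Lydia, Fiona, Nora) there are 5 shares of (1/2)/5 = 1/10 each.
Living: Charles, Judith, Fiona, and Nora — each takes 1/10.
Deceased: Lydia. That 1/10 share is carried to generation 3.
At generation 3 (Victor) there are 1 shares of (1/10)/1 = 1/10 each.
Living: Victor — each takes 1/10.

Charles 1/10; Fiona 1/10; Judith 1/10; Nora 1/10; Oliver 1/4; Prudence 1/4; Victor 1/10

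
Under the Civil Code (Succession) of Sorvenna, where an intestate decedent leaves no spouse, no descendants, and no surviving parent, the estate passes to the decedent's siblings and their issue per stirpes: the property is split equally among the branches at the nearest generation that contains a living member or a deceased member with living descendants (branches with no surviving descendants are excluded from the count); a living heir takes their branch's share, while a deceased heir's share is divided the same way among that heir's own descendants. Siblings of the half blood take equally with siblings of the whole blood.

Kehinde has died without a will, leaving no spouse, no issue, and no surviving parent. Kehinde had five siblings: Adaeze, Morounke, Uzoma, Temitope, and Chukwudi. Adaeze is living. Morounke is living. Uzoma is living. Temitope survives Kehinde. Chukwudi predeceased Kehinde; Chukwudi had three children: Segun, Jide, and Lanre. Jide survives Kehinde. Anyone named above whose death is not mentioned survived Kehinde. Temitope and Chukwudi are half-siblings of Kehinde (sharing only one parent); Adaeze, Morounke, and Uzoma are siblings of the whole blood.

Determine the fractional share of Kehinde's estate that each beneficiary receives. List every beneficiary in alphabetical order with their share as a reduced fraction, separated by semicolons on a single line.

Adaeze 1/5; Jide 1/15; Lanre 1/15; Morounke 1/5; Segun 1/15; Temitope 1/5; Uzoma 1/5

No spouse, descendants, or parent survives, so the estate passes to Kehinde's siblings per stirpes.
Half-blood and whole-blood siblings take equally under the stated rule.
The estate is divided into 5 equal shares of 1/5 among Adaeze, Morounke, Uzoma, Temitope, Chukwudi.
Adaeze is living and takes 1/5.
Morounke is living and takes 1/5.
Uzoma is living and takes 1/5.
Temitope is living and takes 1/5.
Chukwudi predeceased; the 1/5 allotted to Chukwudi's branch passes to Chukwudi's issue by representation.
The 1/5 is divided into 3 equal shares of 1/15 among Segun, Jide, Lanre.
Segun is living and takes 1/15.
Jide is living and takes 1/15.
Lanre is living and takes 1/15.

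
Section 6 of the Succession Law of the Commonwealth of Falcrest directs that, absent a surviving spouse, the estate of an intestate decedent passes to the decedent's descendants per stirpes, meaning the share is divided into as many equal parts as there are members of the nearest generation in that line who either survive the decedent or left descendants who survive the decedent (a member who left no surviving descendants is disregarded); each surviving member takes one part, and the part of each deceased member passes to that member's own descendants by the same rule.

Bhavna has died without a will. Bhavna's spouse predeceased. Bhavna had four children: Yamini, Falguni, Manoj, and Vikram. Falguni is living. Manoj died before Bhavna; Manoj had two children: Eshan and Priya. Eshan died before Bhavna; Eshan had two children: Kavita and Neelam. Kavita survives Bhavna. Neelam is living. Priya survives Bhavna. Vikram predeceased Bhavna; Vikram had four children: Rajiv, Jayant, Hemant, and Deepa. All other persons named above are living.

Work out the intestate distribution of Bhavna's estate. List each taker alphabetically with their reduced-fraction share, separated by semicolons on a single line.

Deepa 1/16; Falguni 1/4; Hemant 1/16; Jayant 1/16; Kavita 1/16; Neelam 1/16; Priya 1/8; Rajiv 1/16; Yamini 1/4

There is no surviving spouse, so the entire estate passes to Bhavna's descendants per stirpes.
The estate is divided into 4 equal shares of 1/4 among Yamini, Falguni, Manoj, Vikram.
Yamini is living and takes 1/4.
Falguni is living and takes 1/4.
Manoj predeceased; the 1/4 allotted to Manoj's branch passes to Manoj's issue by representation.
The 1/4 is divided into 2 equal shares of 1/8 among Eshan, Priya.
Eshan predeceased; the 1/8 allotted to Eshan's branch passes to Eshan's issue by representation.
The 1/8 is divided into 2 equal shares of 1/16 among Kavita, Neelam.
Kavita is living and takes 1/16.
Neelam is living and takes 1/16.
Priya is living and takes 1/8.
Vikram predeceased; the 1/4 allotted to Vikram's branch passes to Vikram's issue by representation.
The 1/4 is divided into 4 equal shares of 1/16 among Rajiv, Jayant, Hemant, Deepa.
Rajiv is living and takes 1/16.
Jayant is living and takes 1/16.
Hemant is living and takes 1/16.
Deepa is living and takes 1/16.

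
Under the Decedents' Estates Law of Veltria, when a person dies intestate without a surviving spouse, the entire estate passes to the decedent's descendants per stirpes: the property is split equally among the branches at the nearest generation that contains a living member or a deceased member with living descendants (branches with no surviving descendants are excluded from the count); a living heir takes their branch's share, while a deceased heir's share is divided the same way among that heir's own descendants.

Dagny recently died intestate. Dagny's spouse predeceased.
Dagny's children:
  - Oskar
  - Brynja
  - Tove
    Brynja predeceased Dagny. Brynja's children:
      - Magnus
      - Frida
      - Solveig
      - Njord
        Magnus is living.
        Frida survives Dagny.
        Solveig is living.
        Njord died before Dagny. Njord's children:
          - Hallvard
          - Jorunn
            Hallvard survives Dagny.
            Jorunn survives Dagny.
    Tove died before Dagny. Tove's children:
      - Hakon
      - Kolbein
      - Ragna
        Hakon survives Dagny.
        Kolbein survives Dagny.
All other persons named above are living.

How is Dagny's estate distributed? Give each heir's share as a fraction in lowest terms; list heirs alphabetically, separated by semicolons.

Frida 1/12; Hakon 1/9; Hallvard 1/24; Jorunn 1/24; Kolbein 1/9; Magnus 1/12; Oskar 1/3; Ragna 1/9; Solveig 1/12

There is no surviving spouse, so the entire estate passes to Dagny's descendants per stirpes.
The estate is divided into 3 equal shares of 1/3 among Oskar, Brynja, Tove.
Oskar is living and takes 1/3.
Brynja predeceased; the 1/3 allotted to Brynja's branch passes to Brynja's issue by representation.
The 1/3 is divided into 4 equal shares of 1/12 among Magnus, Frida, Solveig, Njord.
Magnus is living and takes 1/12.
Frida is living and takes 1/12.
Solveig is living and takes 1/12.
Njord predeceased; the 1/12 allotted to Njord's branch passes to Njord's issue by representation.
The 1/12 is divided into 2 equal shares of 1/24 among Hallvard, Jorunn.
Hallvard is living and takes 1/24.
Jorunn is living and takes 1/24.
Tove predeceased; the 1/3 allotted to Tove's branch passes to Tove's issue by representation.
The 1/3 is divided into 3 equal shares of 1/9 among Hakon, Kolbein, Ragna.
Hakon is living and takes 1/9.
Kolbein is living and takes 1/9.
Ragna is living and takes 1/9.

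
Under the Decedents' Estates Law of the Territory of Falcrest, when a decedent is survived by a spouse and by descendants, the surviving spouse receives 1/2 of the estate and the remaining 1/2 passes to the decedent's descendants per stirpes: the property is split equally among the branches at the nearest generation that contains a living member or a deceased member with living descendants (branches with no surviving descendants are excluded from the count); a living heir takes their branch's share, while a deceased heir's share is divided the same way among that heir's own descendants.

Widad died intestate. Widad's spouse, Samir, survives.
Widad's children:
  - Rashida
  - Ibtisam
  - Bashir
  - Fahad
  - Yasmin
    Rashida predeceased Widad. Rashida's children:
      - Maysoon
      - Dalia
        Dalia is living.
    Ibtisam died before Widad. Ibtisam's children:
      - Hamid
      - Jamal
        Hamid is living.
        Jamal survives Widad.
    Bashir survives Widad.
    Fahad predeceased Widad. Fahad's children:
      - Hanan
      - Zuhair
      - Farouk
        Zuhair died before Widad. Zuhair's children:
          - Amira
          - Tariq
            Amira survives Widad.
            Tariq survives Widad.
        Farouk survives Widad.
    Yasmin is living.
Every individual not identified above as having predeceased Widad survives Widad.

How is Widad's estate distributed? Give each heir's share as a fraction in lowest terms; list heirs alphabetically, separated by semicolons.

Samir, as surviving spouse, takes 1/2.
The remaining 1/2 passes to Widad's descendants per stirpes.
The 1/2 is divided into 5 equal shares of 1/10 among Rashida, Ibtisam, Bashir, Fahad, Yasmin.
Rashida predeceased; the 1/10 allotted to Rashida's branch passes to Rashida's issue by representation.
The 1/10 is divided into 2 equal shares of 1/20 among Maysoon, Dalia.
Maysoon is living and takes 1/20.
Dalia is living and takes 1/20.
Ibtisam predeceased; the 1/10 allotted to Ibtisam's branch passes to Ibtisam's issue by representation.
The 1/10 is divided into 2 equal shares of 1/20 among Hamid, Jamal.
Hamid is living and takes 1/20.
Jamal is living and takes 1/20.
Bashir is living and takes 1/10.
Fahad predeceased; the 1/10 allotted to Fahad's branch passes to Fahad's issue by representation.
The 1/10 is divided into 3 equal shares of 1/30 among Hanan, Zuhair, Farouk.
Hanan is living and takes 1/30.
Zuhair predeceased; the 1/30 allotted to Zuhair's branch passes to Zuhair's issue by representation.
The 1/30 is divided into 2 equal shares of 1/60 among Amira, Tariq.
Amira is living and takes 1/60.
Tariq is living and takes 1/60.
Farouk is living and takes 1/30.
Yasmin is living and takes 1/10.

Amira 1/60; Bashir 1/10; Dalia 1/20; Farouk 1/30; Hamid 1/20; Hanan 1/30; Jamal 1/20; Maysoon 1/20; Samir 1/2; Tariq 1/60; Yasmin 1/10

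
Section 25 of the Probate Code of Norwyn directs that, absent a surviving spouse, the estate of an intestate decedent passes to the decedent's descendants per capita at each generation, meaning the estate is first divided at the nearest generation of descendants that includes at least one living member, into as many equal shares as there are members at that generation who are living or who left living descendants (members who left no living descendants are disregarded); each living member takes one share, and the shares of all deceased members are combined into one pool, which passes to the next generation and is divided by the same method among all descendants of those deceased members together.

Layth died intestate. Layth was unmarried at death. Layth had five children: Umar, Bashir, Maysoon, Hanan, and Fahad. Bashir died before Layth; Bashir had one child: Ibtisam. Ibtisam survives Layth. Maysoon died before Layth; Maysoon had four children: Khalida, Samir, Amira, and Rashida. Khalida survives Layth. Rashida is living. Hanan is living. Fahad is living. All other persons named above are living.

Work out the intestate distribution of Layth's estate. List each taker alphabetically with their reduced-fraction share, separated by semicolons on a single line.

There is no surviving spouse, so the entire estate passes to Layth's descendants per capita at each generation.
At generation 1 (Umar, Bashir, Maysoon, Hanan, Fahad) there are 5 shares of (1)/5 = 1/5 each.
Living: Umar, Hanan, and Fahad — each takes 1/5.
Deceased: Bashir and Maysoon. Their combined 2/5 is pooled and carried to generation 2.
At generation 2 (Ibtisam, Khalida, Samir, Amira, Rashida) there are 5 shares of (2/5)/5 = 2/25 each.
Living: Ibtisam, Khalida, Samir, Amira, and Rashida — each takes 2/25.

Amira 2/25; Fahad 1/5; Hanan 1/5; Ibtisam 2/25; Khalida 2/25; Rashida 2/25; Samir 2/25; Umar 1/5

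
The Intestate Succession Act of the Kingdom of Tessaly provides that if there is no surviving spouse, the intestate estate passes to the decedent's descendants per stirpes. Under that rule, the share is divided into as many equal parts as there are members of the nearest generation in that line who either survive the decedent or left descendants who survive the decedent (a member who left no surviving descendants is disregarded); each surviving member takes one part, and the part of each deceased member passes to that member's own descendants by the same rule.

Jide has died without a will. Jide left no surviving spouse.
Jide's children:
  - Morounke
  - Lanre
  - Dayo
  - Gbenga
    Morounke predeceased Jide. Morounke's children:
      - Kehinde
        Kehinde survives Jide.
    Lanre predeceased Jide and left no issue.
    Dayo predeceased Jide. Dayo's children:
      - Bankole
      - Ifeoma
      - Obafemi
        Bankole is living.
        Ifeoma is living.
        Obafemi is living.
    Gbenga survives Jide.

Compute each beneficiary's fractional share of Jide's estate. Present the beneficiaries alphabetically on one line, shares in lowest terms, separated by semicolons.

Bankole 1/9; Gbenga 1/3; Ifeoma 1/9; Kehinde 1/3; Obafemi 1/9

There is no surviving spouse, so the entire estate passes to Jide's descendants per stirpes.
Lanre left no surviving issue, so that branch lapses and is disregarded.
The estate is divided into 3 equal shares of 1/3 among Morounke, Dayo, Gbenga.
Morounke predeceased; the 1/3 allotted to Morounke's branch passes to Morounke's issue by representation.
Kehinde is the sole taker at this level and receives the full 1/3.
Dayo predeceased; the 1/3 allotted to Dayo's branch passes to Dayo's issue by representation.
The 1/3 is divided into 3 equal shares of 1/9 among Bankole, Ifeoma, Obafemi.
Bankole is living and takes 1/9.
Ifeoma is living and takes 1/9.
Obafemi is living and takes 1/9.
Gbenga is living and takes 1/3.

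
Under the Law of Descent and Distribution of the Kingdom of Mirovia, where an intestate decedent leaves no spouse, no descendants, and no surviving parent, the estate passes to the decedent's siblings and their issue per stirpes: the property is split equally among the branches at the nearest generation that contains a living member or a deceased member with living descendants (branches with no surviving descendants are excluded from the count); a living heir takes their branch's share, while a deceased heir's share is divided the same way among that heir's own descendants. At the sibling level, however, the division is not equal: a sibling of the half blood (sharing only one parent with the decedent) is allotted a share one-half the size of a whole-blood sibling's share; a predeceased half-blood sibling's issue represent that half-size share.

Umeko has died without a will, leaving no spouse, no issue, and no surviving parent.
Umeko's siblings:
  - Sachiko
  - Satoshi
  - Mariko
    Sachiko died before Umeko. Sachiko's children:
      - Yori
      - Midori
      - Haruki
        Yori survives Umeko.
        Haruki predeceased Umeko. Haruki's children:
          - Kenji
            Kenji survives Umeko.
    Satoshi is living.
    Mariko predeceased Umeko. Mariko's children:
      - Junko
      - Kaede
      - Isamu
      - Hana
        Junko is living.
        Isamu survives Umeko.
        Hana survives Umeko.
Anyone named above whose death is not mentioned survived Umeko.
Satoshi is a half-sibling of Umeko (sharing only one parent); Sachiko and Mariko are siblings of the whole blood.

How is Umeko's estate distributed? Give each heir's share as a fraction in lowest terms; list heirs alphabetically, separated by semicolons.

No spouse, descendants, or parent survives, so the estate passes to Umeko's siblings per stirpes.
Half-blood siblings count for one-half the weight of whole-blood siblings at the initial division.
Dividing 1 in proportion to weights (total weight 5/2): Sachiko (weight 1) → 2/5; Satoshi (weight 1/2) → 1/5; Mariko (weight 1) → 2/5.
Sachiko predeceased; the 2/5 allotted to Sachiko's branch passes to Sachiko's issue by representation.
The 2/5 is divided into 3 equal shares of 2/15 among Yori, Midori, Haruki.
Yori is living and takes 2/15.
Midori is living and takes 2/15.
Haruki predeceased; the 2/15 allotted to Haruki's branch passes to Haruki's issue by representation.
Kenji is the sole taker at this level and receives the full 2/15.
Satoshi is living and takes 1/5.
Mariko predeceased; the 2/5 allotted to Mariko's branch passes to Mariko's issue by representation.
The 2/5 is divided into 4 equal shares of 1/10 among Junko, Kaede, Isamu, Hana.
Junko is living and takes 1/10.
Kaede is living and takes 1/10.
Isamu is living and takes 1/10.
Hana is living and takes 1/10.

Hana 1/10; Isamu 1/10; Junko 1/10; Kaede 1/10; Kenji 2/15; Midori 2/15; Satoshi 1/5; Yori 2/15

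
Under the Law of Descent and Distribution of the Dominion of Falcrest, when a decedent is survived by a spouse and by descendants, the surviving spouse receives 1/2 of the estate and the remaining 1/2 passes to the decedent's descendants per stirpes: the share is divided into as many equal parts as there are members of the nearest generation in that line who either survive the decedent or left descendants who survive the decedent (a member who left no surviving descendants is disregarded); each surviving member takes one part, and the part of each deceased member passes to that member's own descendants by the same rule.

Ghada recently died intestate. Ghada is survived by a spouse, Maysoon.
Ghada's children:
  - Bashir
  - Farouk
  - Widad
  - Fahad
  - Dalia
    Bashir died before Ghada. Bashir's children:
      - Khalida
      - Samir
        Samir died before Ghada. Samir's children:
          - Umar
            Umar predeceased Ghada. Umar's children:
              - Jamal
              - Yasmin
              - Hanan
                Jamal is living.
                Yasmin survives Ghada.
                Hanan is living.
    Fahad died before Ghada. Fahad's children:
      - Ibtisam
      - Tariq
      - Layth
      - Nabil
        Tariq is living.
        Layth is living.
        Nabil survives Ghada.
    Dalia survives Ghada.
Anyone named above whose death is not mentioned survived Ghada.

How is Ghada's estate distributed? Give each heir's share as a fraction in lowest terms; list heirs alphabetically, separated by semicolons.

Maysoon, as surviving spouse, takes 1/2.
The remaining 1/2 passes to Ghada's descendants per stirpes.
The 1/2 is divided into 5 equal shares of 1/10 among Bashir, Farouk, Widad, Fahad, Dalia.
Bashir predeceased; the 1/10 allotted to Bashir's branch passes to Bashir's issue by representation.
The 1/10 is divided into 2 equal shares of 1/20 among Khalida, Samir.
Khalida is living and takes 1/20.
Samir predeceased; the 1/20 allotted to Samir's branch passes to Samir's issue by representation.
Umar's line is the sole branch at this level, so the full 1/20 passes to Umar's issue by representation.
The 1/20 is divided into 3 equal shares of 1/60 among Jamal, Yasmin, Hanan.
Jamal is living and takes 1/60.
Yasmin is living and takes 1/60.
Hanan is living and takes 1/60.
Farouk is living and takes 1/10.
Widad is living and takes 1/10.
Fahad predeceased; the 1/10 allotted to Fahad's branch passes to Fahad's issue by representation.
The 1/10 is divided into 4 equal shares of 1/40 among Ibtisam, Tariq, Layth, Nabil.
Ibtisam is living and takes 1/40.
Tariq is living and takes 1/40.
Layth is living and takes 1/40.
Nabil is living and takes 1/40.
Dalia is living and takes 1/10.

Dalia 1/10; Farouk 1/10; Hanan 1/60; Ibtisam 1/40; Jamal 1/60; Khalida 1/20; Layth 1/40; Maysoon 1/2; Nabil 1/40; Tariq 1/40; Widad 1/10; Yasmin 1/60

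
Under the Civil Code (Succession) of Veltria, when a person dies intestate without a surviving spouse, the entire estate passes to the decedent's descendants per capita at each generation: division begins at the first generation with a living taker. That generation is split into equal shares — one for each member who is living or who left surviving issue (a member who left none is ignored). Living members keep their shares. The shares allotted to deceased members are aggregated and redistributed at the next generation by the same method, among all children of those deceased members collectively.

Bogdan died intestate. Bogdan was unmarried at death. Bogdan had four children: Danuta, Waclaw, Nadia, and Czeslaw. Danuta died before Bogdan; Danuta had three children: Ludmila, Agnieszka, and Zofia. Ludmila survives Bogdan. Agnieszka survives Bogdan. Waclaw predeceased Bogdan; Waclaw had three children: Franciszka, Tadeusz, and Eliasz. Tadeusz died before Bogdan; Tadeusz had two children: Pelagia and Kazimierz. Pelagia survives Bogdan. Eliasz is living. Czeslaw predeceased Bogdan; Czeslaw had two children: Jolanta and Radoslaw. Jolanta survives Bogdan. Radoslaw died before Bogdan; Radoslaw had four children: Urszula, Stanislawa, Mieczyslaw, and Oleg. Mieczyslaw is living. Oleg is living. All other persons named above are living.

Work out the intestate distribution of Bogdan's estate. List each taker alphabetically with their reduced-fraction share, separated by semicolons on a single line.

Agnieszka 3/32; Eliasz 3/32; Franciszka 3/32; Jolanta 3/32; Kazimierz 1/32; Ludmila 3/32; Mieczyslaw 1/32; Nadia 1/4; Oleg 1/32; Pelagia 1/32; Stanislawa 1/32; Urszula 1/32; Zofia 3/32

There is no surviving spouse, so the entire estate passes to Bogdan's descendants per capita at each generation.
At generation 1 (Danuta, Waclaw, Nadia, Czeslaw) there are 4 shares of (1)/4 = 1/4 each.
Living: Nadia — each takes 1/4.
Deceased: Danuta, Waclaw, and Czeslaw. Their combined 3/4 is pooled and carried to generation 2.
At generation 2 (Ludmila, Agnieszka, Zofia, Franciszka, Tadeusz, Eliasz, Jolanta, Radoslaw) there are 8 shares of (3/4)/8 = 3/32 each.
Living: Ludmila, Agnieszka, Zofia, Franciszka, Eliasz, and Jolanta — each takes 3/32.
Deceased: Tadeusz and Radoslaw. Their combined 3/16 is pooled and carried to generation 3.
At generation 3 (Pelagia, Kazimierz, Urszula, Stanislawa, Mieczyslaw, Oleg) there are 6 shares of (3/16)/6 = 1/32 each.
Living: Pelagia, Kazimierz, Urszula, Stanislawa, Mieczyslaw, and Oleg — each takes 1/32.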